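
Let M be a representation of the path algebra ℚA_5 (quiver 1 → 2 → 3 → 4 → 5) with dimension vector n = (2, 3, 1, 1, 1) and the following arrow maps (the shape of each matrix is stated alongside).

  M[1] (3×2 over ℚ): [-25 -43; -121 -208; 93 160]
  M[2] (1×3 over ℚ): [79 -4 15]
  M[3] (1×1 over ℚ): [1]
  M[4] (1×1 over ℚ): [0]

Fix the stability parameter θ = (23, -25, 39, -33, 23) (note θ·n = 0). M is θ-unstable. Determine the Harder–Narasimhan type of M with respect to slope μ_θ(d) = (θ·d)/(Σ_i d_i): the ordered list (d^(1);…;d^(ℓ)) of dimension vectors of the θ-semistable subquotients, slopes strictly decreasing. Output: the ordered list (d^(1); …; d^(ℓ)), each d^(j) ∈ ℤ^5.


Barcode: M ≅ I[1,2], I[1,4], I[2,2], I[5,5]. HN layers by μ_θ (4 steps, strictly decreasing):
  μ^(1)=23; μ^(2)=3; μ^(3)=-1; μ^(4)=-25

((0, 0, 0, 0, 1); (0, 0, 1, 1, 0); (2, 2, 0, 0, 0); (0, 1, 0, 0, 0))


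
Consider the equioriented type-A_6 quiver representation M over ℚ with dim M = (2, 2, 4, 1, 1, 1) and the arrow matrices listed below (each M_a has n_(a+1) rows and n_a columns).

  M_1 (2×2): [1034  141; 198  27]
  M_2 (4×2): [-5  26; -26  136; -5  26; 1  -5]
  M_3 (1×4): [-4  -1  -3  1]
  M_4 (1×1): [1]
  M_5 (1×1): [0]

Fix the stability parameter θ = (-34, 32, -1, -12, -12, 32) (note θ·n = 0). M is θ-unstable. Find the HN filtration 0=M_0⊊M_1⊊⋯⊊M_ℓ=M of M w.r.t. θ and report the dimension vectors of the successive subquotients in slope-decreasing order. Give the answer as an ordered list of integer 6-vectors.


Barcode: M ≅ I[1,1], I[1,5], I[2,3], I[3,3]^2, I[6,6]. HN layers by μ_θ (5 steps, strictly decreasing):
  μ^(1)=32; μ^(2)=31/2; μ^(3)=7/4; μ^(4)=-1; μ^(5)=-34

((0, 0, 0, 0, 0, 1); (0, 1, 1, 0, 0, 0); (0, 1, 1, 1, 1, 0); (0, 0, 2, 0, 0, 0); (2, 0, 0, 0, 0, 0))


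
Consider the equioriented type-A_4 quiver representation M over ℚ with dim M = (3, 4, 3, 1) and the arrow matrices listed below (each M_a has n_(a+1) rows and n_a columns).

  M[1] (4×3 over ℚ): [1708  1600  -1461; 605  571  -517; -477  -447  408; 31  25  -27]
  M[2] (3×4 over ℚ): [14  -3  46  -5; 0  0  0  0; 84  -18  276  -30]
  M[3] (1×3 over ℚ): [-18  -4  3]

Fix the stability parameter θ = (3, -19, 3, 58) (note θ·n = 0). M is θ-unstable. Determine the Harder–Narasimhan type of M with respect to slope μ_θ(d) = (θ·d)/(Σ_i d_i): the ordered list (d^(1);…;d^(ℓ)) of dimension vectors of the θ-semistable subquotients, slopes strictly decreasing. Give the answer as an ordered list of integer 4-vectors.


Via rank(M_{q-1}∘⋯∘M_p): M ≅ I[1,1], I[1,2]^2, I[2,2], I[2,3], I[3,3], I[3,4].
μ_θ-semistable layers: μ^(1)=58; μ^(2)=3; μ^(3)=-8; μ^(4)=-19

((0, 0, 0, 1); (1, 0, 3, 0); (2, 2, 0, 0); (0, 2, 0, 0))


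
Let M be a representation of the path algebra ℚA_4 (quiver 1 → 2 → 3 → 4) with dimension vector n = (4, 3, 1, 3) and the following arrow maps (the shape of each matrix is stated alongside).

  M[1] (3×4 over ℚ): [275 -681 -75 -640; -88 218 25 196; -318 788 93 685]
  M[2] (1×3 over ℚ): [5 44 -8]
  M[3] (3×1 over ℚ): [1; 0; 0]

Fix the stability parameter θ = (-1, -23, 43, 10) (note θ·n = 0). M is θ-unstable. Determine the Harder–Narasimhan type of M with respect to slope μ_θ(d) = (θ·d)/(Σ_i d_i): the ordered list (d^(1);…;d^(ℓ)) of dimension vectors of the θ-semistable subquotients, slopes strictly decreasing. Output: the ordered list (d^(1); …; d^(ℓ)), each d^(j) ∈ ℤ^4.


Interval decomposition of M: I[1,1], I[1,2]^2, I[1,4], I[4,4]^2.
HN type (ℓ=4): μ^(1)=53/2; μ^(2)=10; μ^(3)=-1; μ^(4)=-12

((0, 0, 1, 1); (0, 0, 0, 2); (1, 0, 0, 0); (3, 3, 0, 0))


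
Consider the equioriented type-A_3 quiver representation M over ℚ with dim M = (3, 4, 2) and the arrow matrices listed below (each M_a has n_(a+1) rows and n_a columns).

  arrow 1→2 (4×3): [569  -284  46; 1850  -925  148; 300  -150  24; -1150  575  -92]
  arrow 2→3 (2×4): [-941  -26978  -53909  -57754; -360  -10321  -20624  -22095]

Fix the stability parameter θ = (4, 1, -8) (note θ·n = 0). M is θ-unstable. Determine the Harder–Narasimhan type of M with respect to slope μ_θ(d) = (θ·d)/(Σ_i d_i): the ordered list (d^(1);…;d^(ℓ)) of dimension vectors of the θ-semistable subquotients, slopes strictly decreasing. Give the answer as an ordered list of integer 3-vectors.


Interval decomposition of M: I[1,1], I[1,3]^2, I[2,2]^2.
HN type (ℓ=3): μ^(1)=4; μ^(2)=1; μ^(3)=-1

((1, 0, 0); (0, 2, 0); (2, 2, 2))


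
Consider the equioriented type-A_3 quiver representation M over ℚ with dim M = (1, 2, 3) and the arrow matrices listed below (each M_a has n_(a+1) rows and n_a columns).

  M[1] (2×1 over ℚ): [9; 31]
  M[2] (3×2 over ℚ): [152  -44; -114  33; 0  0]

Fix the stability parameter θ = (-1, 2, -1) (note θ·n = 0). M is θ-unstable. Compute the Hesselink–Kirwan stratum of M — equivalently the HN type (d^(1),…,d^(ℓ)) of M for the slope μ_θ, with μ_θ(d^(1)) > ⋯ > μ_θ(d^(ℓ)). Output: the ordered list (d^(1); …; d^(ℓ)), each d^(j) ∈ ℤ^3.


Barcode: M ≅ I[1,3], I[2,2], I[3,3]^2. HN layers by μ_θ (3 steps, strictly decreasing):
  μ^(1)=2; μ^(2)=1/2; μ^(3)=-1

((0, 1, 0); (0, 1, 1); (1, 0, 2))


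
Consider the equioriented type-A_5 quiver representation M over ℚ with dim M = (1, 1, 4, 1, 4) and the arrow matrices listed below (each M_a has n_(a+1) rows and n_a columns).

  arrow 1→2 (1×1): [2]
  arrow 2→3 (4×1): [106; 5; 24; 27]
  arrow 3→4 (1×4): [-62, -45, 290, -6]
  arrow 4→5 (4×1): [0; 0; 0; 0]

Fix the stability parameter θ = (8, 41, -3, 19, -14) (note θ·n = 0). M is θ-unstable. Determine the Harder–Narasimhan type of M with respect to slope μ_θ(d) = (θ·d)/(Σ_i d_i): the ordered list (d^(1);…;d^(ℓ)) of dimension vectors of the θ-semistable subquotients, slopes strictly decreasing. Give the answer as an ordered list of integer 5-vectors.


Barcode: M ≅ I[1,4], I[3,3]^3, I[5,5]^4. HN layers by μ_θ (4 steps, strictly decreasing):
  μ^(1)=19; μ^(2)=8; μ^(3)=-3; μ^(4)=-14

((0, 1, 1, 1, 0); (1, 0, 0, 0, 0); (0, 0, 3, 0, 0); (0, 0, 0, 0, 4))


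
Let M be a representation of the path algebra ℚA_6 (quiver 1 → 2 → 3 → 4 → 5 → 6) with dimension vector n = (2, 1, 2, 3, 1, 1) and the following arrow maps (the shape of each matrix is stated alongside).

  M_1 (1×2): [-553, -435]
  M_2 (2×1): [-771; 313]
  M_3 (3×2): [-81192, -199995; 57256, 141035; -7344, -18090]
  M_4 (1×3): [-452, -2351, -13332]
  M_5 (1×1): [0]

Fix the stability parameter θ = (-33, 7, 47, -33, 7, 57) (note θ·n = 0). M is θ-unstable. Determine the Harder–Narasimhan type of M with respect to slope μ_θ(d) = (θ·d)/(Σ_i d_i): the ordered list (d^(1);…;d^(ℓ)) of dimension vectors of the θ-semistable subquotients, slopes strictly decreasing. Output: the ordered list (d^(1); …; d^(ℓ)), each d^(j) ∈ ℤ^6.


Via rank(M_{q-1}∘⋯∘M_p): M ≅ I[1,1], I[1,5], I[3,3], I[4,4]^2, I[6,6].
μ_θ-semistable layers: μ^(1)=57; μ^(2)=47; μ^(3)=7; μ^(4)=-33

((0, 0, 0, 0, 0, 1); (0, 0, 1, 0, 0, 0); (0, 1, 1, 1, 1, 0); (2, 0, 0, 2, 0, 0))


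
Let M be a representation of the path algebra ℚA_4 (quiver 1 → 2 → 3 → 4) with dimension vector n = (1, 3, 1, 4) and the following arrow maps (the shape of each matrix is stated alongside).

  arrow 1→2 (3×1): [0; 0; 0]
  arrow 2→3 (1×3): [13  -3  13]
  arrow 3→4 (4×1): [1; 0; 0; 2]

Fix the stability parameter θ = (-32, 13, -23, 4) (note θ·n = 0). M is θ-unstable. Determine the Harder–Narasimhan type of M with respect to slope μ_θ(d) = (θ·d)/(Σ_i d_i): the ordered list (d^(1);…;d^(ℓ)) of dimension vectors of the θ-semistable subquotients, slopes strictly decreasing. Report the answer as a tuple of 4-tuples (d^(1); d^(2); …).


Via rank(M_{q-1}∘⋯∘M_p): M ≅ I[1,1], I[2,2]^2, I[2,4], I[4,4]^3.
μ_θ-semistable layers: μ^(1)=13; μ^(2)=4; μ^(3)=-5; μ^(4)=-32

((0, 2, 0, 0); (0, 0, 0, 4); (0, 1, 1, 0); (1, 0, 0, 0))


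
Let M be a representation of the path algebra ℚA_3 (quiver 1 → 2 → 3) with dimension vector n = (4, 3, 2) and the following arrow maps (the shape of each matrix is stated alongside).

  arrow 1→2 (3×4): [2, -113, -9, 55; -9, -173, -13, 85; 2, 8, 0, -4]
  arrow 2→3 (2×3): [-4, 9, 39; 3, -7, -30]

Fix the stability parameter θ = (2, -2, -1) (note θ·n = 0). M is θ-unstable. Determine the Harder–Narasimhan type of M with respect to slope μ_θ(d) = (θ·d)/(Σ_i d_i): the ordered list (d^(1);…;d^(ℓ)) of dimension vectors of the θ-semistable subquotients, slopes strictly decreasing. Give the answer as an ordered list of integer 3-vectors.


Barcode: M ≅ I[1,1], I[1,2], I[1,3]^2. HN layers by μ_θ (3 steps, strictly decreasing):
  μ^(1)=2; μ^(2)=0; μ^(3)=-1/3

((1, 0, 0); (1, 1, 0); (2, 2, 2))


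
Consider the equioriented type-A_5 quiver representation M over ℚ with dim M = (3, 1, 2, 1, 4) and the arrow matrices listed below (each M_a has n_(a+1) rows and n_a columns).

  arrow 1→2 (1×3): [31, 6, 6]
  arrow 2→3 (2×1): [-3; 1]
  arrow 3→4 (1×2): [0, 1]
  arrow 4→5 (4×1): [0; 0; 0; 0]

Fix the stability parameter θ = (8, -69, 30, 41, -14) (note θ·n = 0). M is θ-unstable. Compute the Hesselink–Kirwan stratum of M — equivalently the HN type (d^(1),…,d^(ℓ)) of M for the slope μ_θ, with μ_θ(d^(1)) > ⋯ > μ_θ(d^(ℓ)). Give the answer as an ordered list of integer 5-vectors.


Interval decomposition of M: I[1,1]^2, I[1,4], I[3,3], I[5,5]^4.
HN type (ℓ=5): μ^(1)=41; μ^(2)=30; μ^(3)=8; μ^(4)=-14; μ^(5)=-61/2

((0, 0, 0, 1, 0); (0, 0, 2, 0, 0); (2, 0, 0, 0, 0); (0, 0, 0, 0, 4); (1, 1, 0, 0, 0))


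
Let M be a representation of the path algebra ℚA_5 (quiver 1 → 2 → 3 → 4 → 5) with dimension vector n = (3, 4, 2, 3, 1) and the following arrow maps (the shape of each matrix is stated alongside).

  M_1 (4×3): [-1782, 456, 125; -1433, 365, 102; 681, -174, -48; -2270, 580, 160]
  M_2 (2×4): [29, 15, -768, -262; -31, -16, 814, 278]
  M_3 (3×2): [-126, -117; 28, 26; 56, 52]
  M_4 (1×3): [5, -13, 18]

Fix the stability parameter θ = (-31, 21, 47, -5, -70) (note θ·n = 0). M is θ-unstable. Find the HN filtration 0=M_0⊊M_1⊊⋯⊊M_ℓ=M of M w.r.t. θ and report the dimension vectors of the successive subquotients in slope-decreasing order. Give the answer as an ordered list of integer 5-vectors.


Interval decomposition of M: I[1,2], I[1,3], I[1,5], I[2,2], I[4,4]^2.
HN type (ℓ=5): μ^(1)=47; μ^(2)=21; μ^(3)=-7/4; μ^(4)=-5; μ^(5)=-31

((0, 0, 1, 0, 0); (0, 3, 0, 0, 0); (0, 1, 1, 1, 1); (0, 0, 0, 2, 0); (3, 0, 0, 0, 0))


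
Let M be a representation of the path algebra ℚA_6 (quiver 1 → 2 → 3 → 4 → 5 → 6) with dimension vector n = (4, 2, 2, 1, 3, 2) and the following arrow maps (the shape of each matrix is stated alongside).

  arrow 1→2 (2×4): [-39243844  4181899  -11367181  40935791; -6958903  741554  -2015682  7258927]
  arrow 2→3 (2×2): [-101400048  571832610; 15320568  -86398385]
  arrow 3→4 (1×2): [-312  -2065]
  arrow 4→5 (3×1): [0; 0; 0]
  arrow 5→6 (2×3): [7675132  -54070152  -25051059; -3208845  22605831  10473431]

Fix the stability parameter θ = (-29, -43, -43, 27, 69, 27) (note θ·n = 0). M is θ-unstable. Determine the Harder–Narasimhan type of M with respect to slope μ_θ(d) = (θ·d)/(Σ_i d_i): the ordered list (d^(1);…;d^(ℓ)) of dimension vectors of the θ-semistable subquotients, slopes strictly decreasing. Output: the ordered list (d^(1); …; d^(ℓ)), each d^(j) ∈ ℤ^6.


Via rank(M_{q-1}∘⋯∘M_p): M ≅ I[1,1]^2, I[1,2], I[1,4], I[3,3], I[5,5], I[5,6]^2.
μ_θ-semistable layers: μ^(1)=69; μ^(2)=48; μ^(3)=27; μ^(4)=-29; μ^(5)=-36; μ^(6)=-115/3; μ^(7)=-43

((0, 0, 0, 0, 1, 0); (0, 0, 0, 0, 2, 2); (0, 0, 0, 1, 0, 0); (2, 0, 0, 0, 0, 0); (1, 1, 0, 0, 0, 0); (1, 1, 1, 0, 0, 0); (0, 0, 1, 0, 0, 0))


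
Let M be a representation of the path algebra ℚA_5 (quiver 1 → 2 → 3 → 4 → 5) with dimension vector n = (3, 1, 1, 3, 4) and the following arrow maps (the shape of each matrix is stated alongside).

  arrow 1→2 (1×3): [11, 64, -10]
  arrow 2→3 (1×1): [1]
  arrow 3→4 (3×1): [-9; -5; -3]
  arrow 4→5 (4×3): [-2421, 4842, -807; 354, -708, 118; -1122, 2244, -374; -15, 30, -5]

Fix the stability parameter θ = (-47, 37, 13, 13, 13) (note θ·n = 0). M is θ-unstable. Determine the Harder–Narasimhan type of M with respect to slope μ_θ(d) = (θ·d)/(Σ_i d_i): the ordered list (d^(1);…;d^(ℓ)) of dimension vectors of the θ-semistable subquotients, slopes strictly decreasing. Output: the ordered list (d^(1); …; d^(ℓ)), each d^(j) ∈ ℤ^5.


Via rank(M_{q-1}∘⋯∘M_p): M ≅ I[1,1]^2, I[1,4], I[4,4], I[4,5], I[5,5]^3.
μ_θ-semistable layers: μ^(1)=21; μ^(2)=13; μ^(3)=-47

((0, 1, 1, 1, 0); (0, 0, 0, 2, 4); (3, 0, 0, 0, 0))


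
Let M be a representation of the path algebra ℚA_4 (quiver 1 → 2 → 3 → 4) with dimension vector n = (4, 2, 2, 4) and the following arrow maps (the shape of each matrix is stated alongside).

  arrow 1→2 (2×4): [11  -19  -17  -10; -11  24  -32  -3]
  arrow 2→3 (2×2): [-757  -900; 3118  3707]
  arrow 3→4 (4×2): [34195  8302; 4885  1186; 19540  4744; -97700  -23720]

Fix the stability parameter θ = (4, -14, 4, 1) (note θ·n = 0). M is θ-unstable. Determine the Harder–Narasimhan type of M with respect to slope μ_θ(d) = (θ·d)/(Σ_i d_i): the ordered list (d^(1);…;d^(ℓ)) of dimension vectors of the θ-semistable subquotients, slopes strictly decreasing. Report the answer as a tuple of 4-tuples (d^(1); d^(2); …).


Interval decomposition of M: I[1,1]^2, I[1,3], I[1,4], I[4,4]^3.
HN type (ℓ=4): μ^(1)=4; μ^(2)=5/2; μ^(3)=1; μ^(4)=-5

((2, 0, 1, 0); (0, 0, 1, 1); (0, 0, 0, 3); (2, 2, 0, 0))


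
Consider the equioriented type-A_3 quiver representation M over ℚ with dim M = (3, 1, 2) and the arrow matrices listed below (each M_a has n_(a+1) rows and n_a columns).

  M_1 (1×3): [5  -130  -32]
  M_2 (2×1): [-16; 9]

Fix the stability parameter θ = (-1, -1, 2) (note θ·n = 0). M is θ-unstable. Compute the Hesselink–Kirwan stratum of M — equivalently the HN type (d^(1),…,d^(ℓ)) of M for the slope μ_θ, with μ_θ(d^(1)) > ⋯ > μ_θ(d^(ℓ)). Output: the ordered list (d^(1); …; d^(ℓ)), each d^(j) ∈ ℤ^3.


Via rank(M_{q-1}∘⋯∘M_p): M ≅ I[1,1]^2, I[1,3], I[3,3].
μ_θ-semistable layers: μ^(1)=2; μ^(2)=-1

((0, 0, 2); (3, 1, 0))


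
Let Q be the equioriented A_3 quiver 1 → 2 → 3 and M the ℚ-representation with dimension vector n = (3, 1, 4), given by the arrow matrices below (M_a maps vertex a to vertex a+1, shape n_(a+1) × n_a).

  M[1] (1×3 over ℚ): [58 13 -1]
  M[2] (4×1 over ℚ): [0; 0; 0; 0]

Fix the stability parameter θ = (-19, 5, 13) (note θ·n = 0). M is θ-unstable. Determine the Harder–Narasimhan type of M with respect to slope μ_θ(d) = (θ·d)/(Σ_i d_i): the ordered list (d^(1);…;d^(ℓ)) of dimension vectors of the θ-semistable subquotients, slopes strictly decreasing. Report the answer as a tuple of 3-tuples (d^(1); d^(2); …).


Interval decomposition of M: I[1,1]^2, I[1,2], I[3,3]^4.
HN type (ℓ=3): μ^(1)=13; μ^(2)=5; μ^(3)=-19

((0, 0, 4); (0, 1, 0); (3, 0, 0))


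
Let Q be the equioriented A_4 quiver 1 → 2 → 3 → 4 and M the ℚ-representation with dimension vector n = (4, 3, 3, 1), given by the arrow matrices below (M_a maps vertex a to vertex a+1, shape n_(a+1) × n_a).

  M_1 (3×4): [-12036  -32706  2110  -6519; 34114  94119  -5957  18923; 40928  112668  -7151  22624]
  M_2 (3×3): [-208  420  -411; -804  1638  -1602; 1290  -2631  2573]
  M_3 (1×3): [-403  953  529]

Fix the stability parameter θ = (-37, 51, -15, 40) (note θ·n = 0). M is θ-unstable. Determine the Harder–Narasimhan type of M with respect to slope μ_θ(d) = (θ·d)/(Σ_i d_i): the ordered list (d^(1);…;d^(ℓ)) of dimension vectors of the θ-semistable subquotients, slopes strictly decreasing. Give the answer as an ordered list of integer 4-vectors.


Via rank(M_{q-1}∘⋯∘M_p): M ≅ I[1,1], I[1,2], I[1,3], I[1,4], I[3,3].
μ_θ-semistable layers: μ^(1)=51; μ^(2)=40; μ^(3)=18; μ^(4)=-15; μ^(5)=-37

((0, 1, 0, 0); (0, 0, 0, 1); (0, 2, 2, 0); (0, 0, 1, 0); (4, 0, 0, 0))


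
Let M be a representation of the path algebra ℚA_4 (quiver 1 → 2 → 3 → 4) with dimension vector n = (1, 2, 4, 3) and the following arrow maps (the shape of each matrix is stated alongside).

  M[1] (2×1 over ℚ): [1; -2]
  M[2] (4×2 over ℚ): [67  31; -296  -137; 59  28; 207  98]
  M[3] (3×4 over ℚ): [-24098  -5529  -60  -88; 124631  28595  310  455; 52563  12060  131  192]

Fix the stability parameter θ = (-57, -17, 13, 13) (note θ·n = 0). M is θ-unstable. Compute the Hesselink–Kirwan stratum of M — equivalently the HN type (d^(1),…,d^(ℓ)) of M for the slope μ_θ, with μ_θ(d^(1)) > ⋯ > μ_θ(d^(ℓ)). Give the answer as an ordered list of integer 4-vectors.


Interval decomposition of M: I[1,3], I[2,4], I[3,4]^2.
HN type (ℓ=3): μ^(1)=13; μ^(2)=-17; μ^(3)=-57

((0, 0, 4, 3); (0, 2, 0, 0); (1, 0, 0, 0))


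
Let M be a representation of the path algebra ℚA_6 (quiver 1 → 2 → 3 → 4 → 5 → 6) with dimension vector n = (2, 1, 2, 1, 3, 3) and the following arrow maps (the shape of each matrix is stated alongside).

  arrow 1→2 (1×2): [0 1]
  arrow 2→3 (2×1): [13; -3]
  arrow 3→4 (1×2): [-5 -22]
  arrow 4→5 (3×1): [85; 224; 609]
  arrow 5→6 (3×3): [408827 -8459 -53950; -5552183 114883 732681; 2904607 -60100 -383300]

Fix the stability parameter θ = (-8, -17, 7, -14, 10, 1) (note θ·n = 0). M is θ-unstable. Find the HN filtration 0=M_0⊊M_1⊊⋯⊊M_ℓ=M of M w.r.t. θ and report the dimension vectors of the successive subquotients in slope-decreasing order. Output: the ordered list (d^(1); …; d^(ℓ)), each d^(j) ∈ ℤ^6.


Interval decomposition of M: I[1,1], I[1,6], I[3,3], I[5,6]^2.
HN type (ℓ=5): μ^(1)=7; μ^(2)=11/2; μ^(3)=-7/2; μ^(4)=-8; μ^(5)=-25/2

((0, 0, 1, 0, 0, 0); (0, 0, 0, 0, 3, 3); (0, 0, 1, 1, 0, 0); (1, 0, 0, 0, 0, 0); (1, 1, 0, 0, 0, 0))


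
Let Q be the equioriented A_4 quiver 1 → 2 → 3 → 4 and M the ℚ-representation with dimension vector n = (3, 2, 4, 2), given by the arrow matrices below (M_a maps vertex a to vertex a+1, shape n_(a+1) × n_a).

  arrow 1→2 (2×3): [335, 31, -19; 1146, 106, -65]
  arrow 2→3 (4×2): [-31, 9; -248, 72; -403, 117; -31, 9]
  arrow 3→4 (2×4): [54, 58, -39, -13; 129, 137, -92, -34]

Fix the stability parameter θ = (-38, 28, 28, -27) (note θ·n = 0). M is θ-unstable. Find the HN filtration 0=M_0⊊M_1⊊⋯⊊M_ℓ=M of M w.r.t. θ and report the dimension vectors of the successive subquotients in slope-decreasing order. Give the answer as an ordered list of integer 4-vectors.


Interval decomposition of M: I[1,1], I[1,2], I[1,4], I[3,3]^2, I[3,4].
HN type (ℓ=4): μ^(1)=28; μ^(2)=29/3; μ^(3)=1/2; μ^(4)=-38

((0, 1, 2, 0); (0, 1, 1, 1); (0, 0, 1, 1); (3, 0, 0, 0))


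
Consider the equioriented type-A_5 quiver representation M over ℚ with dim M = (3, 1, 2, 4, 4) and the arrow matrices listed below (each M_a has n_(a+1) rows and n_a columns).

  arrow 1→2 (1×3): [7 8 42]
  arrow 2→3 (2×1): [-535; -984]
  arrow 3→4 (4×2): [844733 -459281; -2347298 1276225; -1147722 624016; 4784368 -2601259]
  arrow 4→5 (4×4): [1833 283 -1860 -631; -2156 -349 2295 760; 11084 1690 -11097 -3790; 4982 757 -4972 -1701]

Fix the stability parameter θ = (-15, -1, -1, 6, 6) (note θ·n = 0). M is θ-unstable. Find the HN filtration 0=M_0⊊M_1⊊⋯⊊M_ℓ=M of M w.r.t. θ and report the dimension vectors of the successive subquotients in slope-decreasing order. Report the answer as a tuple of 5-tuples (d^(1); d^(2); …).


Interval decomposition of M: I[1,1]^2, I[1,5], I[3,5], I[4,5]^2.
HN type (ℓ=3): μ^(1)=6; μ^(2)=-1; μ^(3)=-15

((0, 0, 0, 4, 4); (0, 1, 2, 0, 0); (3, 0, 0, 0, 0))


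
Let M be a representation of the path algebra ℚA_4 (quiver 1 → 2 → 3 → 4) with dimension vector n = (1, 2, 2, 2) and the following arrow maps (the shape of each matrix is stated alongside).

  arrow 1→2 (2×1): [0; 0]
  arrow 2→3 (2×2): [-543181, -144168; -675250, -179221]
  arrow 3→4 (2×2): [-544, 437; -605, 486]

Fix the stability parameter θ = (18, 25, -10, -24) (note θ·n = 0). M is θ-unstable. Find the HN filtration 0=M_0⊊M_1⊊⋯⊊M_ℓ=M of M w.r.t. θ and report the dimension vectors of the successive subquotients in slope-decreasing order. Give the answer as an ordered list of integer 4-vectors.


Interval decomposition of M: I[1,1], I[2,4]^2.
HN type (ℓ=2): μ^(1)=18; μ^(2)=-3

((1, 0, 0, 0); (0, 2, 2, 2))


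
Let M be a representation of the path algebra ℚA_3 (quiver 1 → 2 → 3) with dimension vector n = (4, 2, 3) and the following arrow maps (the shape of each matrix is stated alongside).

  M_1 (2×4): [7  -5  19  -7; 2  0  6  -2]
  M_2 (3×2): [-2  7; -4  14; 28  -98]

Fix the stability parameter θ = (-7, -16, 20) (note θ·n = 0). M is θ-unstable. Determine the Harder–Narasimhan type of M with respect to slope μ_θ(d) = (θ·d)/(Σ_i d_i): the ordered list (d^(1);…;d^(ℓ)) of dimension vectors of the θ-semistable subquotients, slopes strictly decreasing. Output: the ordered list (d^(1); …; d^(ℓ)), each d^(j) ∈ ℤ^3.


Interval decomposition of M: I[1,1]^2, I[1,2], I[1,3], I[3,3]^2.
HN type (ℓ=3): μ^(1)=20; μ^(2)=-7; μ^(3)=-23/2

((0, 0, 3); (2, 0, 0); (2, 2, 0))


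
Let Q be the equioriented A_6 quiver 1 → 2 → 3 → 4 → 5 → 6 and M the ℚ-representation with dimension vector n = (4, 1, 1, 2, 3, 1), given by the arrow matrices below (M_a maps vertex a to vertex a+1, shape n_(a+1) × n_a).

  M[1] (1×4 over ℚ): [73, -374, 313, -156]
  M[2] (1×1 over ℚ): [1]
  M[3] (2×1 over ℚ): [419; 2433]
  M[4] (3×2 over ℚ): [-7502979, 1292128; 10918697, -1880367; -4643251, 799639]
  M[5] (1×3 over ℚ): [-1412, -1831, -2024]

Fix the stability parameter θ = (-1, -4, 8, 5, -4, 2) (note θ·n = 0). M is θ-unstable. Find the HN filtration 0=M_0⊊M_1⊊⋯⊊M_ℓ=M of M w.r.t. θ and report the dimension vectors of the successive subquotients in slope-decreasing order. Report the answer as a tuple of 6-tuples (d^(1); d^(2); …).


Barcode: M ≅ I[1,1]^3, I[1,5], I[4,6], I[5,5]. HN layers by μ_θ (6 steps, strictly decreasing):
  μ^(1)=3; μ^(2)=2; μ^(3)=1/2; μ^(4)=-1; μ^(5)=-5/2; μ^(6)=-4

((0, 0, 1, 1, 1, 0); (0, 0, 0, 0, 0, 1); (0, 0, 0, 1, 1, 0); (3, 0, 0, 0, 0, 0); (1, 1, 0, 0, 0, 0); (0, 0, 0, 0, 1, 0))


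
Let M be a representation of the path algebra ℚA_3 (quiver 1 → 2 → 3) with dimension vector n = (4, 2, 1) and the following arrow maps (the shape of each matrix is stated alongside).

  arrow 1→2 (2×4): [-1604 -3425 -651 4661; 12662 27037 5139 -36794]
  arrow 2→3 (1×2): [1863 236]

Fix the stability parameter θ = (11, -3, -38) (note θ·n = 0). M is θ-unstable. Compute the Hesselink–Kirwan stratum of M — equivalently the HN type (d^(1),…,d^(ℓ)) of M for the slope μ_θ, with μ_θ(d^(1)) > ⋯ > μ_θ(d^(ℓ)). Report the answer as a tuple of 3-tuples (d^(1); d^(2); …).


Barcode: M ≅ I[1,1]^2, I[1,2], I[1,3]. HN layers by μ_θ (3 steps, strictly decreasing):
  μ^(1)=11; μ^(2)=4; μ^(3)=-10

((2, 0, 0); (1, 1, 0); (1, 1, 1))


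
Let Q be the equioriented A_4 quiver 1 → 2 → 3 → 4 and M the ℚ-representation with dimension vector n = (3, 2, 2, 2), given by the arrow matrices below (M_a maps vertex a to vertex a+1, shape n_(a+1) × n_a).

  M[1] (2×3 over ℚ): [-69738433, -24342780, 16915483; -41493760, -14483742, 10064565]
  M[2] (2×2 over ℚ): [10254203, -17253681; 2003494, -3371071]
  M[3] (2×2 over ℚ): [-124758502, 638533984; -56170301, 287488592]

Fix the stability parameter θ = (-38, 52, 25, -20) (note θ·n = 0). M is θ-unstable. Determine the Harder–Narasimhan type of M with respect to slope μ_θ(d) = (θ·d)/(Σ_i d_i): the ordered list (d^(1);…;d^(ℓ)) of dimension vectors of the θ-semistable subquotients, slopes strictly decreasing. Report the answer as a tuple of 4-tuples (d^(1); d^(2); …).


Interval decomposition of M: I[1,1], I[1,3], I[1,4], I[4,4].
HN type (ℓ=4): μ^(1)=77/2; μ^(2)=19; μ^(3)=-20; μ^(4)=-38

((0, 1, 1, 0); (0, 1, 1, 1); (0, 0, 0, 1); (3, 0, 0, 0))


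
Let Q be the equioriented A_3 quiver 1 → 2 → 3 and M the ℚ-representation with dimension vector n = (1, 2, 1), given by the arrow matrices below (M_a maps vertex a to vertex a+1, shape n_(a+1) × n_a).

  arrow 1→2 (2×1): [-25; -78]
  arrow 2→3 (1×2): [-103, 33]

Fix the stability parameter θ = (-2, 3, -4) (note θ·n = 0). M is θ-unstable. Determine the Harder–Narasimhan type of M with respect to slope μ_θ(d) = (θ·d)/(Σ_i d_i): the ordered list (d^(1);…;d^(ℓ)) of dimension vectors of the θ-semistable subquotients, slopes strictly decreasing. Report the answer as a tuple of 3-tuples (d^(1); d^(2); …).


Barcode: M ≅ I[1,3], I[2,2]. HN layers by μ_θ (3 steps, strictly decreasing):
  μ^(1)=3; μ^(2)=-1/2; μ^(3)=-2

((0, 1, 0); (0, 1, 1); (1, 0, 0))


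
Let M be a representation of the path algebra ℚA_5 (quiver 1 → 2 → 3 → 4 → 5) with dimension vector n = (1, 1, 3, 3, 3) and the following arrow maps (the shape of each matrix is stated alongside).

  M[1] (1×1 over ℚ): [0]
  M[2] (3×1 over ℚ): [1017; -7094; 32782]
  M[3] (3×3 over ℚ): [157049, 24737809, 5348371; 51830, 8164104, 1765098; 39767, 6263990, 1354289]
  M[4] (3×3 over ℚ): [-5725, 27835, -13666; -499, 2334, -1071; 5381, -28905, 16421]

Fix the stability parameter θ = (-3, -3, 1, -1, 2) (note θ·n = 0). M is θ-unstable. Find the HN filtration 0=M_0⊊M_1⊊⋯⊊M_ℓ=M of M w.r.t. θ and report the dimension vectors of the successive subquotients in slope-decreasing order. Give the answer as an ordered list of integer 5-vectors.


Barcode: M ≅ I[1,1], I[2,5], I[3,3], I[3,5], I[4,5]. HN layers by μ_θ (5 steps, strictly decreasing):
  μ^(1)=2; μ^(2)=1; μ^(3)=0; μ^(4)=-1; μ^(5)=-3

((0, 0, 0, 0, 3); (0, 0, 1, 0, 0); (0, 0, 2, 2, 0); (0, 0, 0, 1, 0); (1, 1, 0, 0, 0))


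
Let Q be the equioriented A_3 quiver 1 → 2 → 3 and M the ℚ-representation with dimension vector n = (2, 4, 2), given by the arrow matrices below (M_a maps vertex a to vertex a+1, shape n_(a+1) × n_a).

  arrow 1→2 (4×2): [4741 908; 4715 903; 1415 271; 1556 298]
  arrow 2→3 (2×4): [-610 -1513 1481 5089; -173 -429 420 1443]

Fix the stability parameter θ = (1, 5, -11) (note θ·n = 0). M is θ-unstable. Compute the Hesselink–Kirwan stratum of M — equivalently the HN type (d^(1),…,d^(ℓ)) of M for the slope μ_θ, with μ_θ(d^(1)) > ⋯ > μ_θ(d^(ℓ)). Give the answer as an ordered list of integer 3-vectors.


Via rank(M_{q-1}∘⋯∘M_p): M ≅ I[1,3]^2, I[2,2]^2.
μ_θ-semistable layers: μ^(1)=5; μ^(2)=-5/3

((0, 2, 0); (2, 2, 2))


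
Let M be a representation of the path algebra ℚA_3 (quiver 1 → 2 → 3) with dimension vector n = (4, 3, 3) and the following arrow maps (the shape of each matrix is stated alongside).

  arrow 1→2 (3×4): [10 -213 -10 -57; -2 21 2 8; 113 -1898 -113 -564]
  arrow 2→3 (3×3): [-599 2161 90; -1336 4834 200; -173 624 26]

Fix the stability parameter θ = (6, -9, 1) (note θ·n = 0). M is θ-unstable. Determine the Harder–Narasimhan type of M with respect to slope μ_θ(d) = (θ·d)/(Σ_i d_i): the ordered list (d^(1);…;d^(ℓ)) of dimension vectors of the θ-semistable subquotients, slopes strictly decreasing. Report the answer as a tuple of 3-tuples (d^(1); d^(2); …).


Interval decomposition of M: I[1,1], I[1,2], I[1,3]^2, I[3,3].
HN type (ℓ=3): μ^(1)=6; μ^(2)=1; μ^(3)=-3/2

((1, 0, 0); (0, 0, 3); (3, 3, 0))


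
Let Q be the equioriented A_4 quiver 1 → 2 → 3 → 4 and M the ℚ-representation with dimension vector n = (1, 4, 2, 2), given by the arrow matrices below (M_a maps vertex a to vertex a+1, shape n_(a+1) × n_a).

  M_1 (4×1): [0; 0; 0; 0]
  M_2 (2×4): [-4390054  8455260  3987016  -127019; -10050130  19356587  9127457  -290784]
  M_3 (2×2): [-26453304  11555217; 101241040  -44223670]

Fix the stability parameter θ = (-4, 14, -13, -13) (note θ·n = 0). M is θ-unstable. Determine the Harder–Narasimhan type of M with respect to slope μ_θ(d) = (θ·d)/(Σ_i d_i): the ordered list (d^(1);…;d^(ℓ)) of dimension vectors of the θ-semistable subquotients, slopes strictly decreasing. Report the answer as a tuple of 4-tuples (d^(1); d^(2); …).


Barcode: M ≅ I[1,1], I[2,2]^2, I[2,3], I[2,4], I[4,4]. HN layers by μ_θ (4 steps, strictly decreasing):
  μ^(1)=14; μ^(2)=1/2; μ^(3)=-4; μ^(4)=-13

((0, 2, 0, 0); (0, 1, 1, 0); (1, 1, 1, 1); (0, 0, 0, 1))


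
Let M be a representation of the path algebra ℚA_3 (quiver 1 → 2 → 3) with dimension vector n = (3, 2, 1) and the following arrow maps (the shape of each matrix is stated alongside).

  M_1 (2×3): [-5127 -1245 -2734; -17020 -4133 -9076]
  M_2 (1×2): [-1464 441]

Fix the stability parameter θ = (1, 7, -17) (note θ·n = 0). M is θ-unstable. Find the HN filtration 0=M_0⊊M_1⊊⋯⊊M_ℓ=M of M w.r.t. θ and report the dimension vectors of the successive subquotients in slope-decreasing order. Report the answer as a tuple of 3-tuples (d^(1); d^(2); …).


Via rank(M_{q-1}∘⋯∘M_p): M ≅ I[1,1], I[1,2], I[1,3].
μ_θ-semistable layers: μ^(1)=7; μ^(2)=1; μ^(3)=-3

((0, 1, 0); (2, 0, 0); (1, 1, 1))


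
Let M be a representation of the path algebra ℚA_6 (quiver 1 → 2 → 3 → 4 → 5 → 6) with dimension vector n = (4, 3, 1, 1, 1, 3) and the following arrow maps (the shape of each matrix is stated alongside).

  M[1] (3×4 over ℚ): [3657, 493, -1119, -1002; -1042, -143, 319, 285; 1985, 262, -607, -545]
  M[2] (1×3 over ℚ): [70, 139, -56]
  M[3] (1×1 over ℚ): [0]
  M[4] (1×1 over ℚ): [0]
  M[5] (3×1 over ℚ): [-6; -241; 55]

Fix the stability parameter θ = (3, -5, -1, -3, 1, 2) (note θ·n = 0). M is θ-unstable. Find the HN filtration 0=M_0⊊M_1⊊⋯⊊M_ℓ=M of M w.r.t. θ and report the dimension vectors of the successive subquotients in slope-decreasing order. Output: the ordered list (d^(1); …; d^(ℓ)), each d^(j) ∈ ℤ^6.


Interval decomposition of M: I[1,1], I[1,2]^2, I[1,3], I[4,4], I[5,6], I[6,6]^2.
HN type (ℓ=5): μ^(1)=3; μ^(2)=2; μ^(3)=1; μ^(4)=-1; μ^(5)=-3

((1, 0, 0, 0, 0, 0); (0, 0, 0, 0, 0, 3); (0, 0, 0, 0, 1, 0); (3, 3, 1, 0, 0, 0); (0, 0, 0, 1, 0, 0))


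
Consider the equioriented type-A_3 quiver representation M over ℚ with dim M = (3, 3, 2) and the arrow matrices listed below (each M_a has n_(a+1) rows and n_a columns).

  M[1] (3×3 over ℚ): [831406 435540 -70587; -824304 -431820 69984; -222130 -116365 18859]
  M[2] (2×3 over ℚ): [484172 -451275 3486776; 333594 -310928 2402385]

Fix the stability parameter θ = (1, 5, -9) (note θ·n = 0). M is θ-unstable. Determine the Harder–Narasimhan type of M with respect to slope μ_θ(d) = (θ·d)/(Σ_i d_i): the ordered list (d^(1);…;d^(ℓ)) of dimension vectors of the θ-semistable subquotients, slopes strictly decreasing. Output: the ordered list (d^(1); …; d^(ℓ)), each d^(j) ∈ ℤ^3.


Barcode: M ≅ I[1,1], I[1,2], I[1,3], I[2,3]. HN layers by μ_θ (4 steps, strictly decreasing):
  μ^(1)=5; μ^(2)=1; μ^(3)=-1; μ^(4)=-2

((0, 1, 0); (2, 0, 0); (1, 1, 1); (0, 1, 1))


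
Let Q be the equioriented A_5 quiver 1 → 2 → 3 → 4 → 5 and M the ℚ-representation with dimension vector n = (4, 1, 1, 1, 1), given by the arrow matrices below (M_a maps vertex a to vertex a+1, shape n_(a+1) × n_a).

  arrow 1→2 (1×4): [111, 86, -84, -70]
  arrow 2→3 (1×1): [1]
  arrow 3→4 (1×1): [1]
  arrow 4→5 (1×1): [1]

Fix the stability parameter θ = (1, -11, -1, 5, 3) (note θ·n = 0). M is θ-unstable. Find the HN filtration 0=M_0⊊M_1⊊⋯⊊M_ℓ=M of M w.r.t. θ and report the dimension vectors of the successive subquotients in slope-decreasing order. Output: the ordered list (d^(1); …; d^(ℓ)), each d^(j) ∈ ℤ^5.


Via rank(M_{q-1}∘⋯∘M_p): M ≅ I[1,1]^3, I[1,5].
μ_θ-semistable layers: μ^(1)=4; μ^(2)=1; μ^(3)=-1; μ^(4)=-5

((0, 0, 0, 1, 1); (3, 0, 0, 0, 0); (0, 0, 1, 0, 0); (1, 1, 0, 0, 0))


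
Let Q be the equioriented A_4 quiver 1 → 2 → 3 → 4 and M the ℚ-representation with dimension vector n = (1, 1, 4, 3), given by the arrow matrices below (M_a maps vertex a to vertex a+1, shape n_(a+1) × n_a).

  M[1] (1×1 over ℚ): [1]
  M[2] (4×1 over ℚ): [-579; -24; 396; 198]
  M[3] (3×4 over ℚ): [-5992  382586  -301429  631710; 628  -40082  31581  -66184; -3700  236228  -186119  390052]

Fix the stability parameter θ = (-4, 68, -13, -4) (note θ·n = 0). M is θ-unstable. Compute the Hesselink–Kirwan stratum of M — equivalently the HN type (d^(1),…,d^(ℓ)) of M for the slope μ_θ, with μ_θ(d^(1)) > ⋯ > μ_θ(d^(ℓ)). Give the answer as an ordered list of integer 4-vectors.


Interval decomposition of M: I[1,3], I[3,4]^3.
HN type (ℓ=3): μ^(1)=55/2; μ^(2)=-4; μ^(3)=-13

((0, 1, 1, 0); (1, 0, 0, 3); (0, 0, 3, 0))


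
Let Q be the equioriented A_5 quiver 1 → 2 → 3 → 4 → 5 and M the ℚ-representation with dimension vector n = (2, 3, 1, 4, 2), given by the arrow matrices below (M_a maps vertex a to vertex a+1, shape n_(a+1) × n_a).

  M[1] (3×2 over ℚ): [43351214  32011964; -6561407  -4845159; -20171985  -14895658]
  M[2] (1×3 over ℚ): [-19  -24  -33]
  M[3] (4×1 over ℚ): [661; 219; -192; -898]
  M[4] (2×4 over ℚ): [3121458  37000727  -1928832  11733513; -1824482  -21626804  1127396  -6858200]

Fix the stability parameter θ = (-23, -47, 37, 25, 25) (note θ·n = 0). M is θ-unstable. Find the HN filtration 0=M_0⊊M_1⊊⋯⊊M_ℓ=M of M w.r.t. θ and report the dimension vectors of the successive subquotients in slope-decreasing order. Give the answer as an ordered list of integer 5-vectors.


Barcode: M ≅ I[1,2], I[1,5], I[2,2], I[4,4]^2, I[4,5]. HN layers by μ_θ (4 steps, strictly decreasing):
  μ^(1)=29; μ^(2)=25; μ^(3)=-35; μ^(4)=-47

((0, 0, 1, 1, 1); (0, 0, 0, 3, 1); (2, 2, 0, 0, 0); (0, 1, 0, 0, 0))


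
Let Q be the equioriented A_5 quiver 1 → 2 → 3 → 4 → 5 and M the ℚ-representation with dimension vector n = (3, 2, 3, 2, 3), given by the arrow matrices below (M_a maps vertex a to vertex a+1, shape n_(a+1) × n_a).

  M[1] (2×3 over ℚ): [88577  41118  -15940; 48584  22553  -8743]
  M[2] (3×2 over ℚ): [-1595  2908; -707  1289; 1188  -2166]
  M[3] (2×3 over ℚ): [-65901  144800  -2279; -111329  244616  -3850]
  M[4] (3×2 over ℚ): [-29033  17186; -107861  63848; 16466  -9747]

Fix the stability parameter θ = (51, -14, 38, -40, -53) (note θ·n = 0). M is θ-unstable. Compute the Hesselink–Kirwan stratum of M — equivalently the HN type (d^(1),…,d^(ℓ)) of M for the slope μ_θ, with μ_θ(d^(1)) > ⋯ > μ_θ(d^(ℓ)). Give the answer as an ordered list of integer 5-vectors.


Interval decomposition of M: I[1,1], I[1,5]^2, I[3,3], I[5,5].
HN type (ℓ=4): μ^(1)=51; μ^(2)=38; μ^(3)=-18/5; μ^(4)=-53

((1, 0, 0, 0, 0); (0, 0, 1, 0, 0); (2, 2, 2, 2, 2); (0, 0, 0, 0, 1))


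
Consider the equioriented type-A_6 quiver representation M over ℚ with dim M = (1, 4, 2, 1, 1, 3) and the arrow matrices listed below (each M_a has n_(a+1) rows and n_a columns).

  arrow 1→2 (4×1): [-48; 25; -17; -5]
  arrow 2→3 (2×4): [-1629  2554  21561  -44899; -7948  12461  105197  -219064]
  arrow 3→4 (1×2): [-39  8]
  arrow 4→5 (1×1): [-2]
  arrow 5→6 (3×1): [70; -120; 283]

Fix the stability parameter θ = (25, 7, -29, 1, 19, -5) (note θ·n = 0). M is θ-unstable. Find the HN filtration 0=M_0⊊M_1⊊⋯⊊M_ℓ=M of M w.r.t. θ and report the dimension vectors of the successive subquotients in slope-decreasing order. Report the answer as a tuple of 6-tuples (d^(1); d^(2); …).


Barcode: M ≅ I[1,2], I[2,2], I[2,3], I[2,6], I[6,6]^2. HN layers by μ_θ (5 steps, strictly decreasing):
  μ^(1)=16; μ^(2)=7; μ^(3)=1; μ^(4)=-5; μ^(5)=-11

((1, 1, 0, 0, 0, 0); (0, 1, 0, 0, 1, 1); (0, 0, 0, 1, 0, 0); (0, 0, 0, 0, 0, 2); (0, 2, 2, 0, 0, 0))


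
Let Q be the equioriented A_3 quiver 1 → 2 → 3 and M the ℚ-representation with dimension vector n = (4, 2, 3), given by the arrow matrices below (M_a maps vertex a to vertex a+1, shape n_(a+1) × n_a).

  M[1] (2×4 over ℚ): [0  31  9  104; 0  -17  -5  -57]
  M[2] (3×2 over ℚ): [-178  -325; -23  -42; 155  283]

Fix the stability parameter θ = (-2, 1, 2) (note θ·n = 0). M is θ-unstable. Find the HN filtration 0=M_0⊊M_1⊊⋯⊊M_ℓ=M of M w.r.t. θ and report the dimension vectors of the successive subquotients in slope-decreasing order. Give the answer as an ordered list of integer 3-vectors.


Interval decomposition of M: I[1,1]^2, I[1,3]^2, I[3,3].
HN type (ℓ=3): μ^(1)=2; μ^(2)=1; μ^(3)=-2

((0, 0, 3); (0, 2, 0); (4, 0, 0))


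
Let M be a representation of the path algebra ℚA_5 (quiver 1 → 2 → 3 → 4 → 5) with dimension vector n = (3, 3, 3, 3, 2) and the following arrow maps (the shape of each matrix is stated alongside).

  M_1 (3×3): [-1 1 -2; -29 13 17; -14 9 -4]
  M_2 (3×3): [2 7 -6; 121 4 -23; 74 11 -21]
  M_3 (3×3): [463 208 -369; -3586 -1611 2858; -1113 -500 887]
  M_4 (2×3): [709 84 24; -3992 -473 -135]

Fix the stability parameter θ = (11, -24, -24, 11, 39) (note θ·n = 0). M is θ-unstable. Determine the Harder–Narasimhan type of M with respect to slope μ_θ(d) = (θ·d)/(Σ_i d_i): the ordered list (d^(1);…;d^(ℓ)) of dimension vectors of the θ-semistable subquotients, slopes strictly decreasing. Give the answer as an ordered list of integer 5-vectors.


Via rank(M_{q-1}∘⋯∘M_p): M ≅ I[1,3], I[1,5]^2, I[4,4].
μ_θ-semistable layers: μ^(1)=39; μ^(2)=11; μ^(3)=-37/3

((0, 0, 0, 0, 2); (0, 0, 0, 3, 0); (3, 3, 3, 0, 0))


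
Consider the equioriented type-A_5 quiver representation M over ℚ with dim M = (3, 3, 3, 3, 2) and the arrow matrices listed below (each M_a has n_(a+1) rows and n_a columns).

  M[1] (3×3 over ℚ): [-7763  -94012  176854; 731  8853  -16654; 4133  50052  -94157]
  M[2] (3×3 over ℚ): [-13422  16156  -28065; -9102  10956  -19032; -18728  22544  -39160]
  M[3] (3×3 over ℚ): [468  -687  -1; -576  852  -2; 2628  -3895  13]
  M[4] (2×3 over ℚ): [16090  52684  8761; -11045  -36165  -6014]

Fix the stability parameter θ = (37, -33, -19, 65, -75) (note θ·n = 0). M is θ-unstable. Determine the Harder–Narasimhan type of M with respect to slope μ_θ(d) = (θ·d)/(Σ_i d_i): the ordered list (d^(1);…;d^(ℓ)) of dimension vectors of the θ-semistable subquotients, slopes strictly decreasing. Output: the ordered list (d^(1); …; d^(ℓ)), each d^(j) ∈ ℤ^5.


Barcode: M ≅ I[1,2], I[1,3], I[1,5], I[3,5], I[4,4]. HN layers by μ_θ (4 steps, strictly decreasing):
  μ^(1)=65; μ^(2)=2; μ^(3)=-5; μ^(4)=-19

((0, 0, 0, 1, 0); (1, 1, 0, 0, 0); (2, 2, 2, 2, 2); (0, 0, 1, 0, 0))


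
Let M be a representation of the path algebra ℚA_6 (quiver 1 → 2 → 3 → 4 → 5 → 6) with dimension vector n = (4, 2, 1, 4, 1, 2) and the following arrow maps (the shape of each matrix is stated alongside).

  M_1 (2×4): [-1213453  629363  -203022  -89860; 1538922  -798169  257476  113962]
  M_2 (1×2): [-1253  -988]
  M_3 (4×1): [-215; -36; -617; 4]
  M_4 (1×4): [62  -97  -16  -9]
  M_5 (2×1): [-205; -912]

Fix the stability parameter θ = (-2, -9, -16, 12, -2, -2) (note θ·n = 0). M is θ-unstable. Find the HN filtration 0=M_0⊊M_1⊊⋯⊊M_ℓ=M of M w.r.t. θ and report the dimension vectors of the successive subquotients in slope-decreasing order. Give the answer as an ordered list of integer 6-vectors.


Via rank(M_{q-1}∘⋯∘M_p): M ≅ I[1,1]^2, I[1,2], I[1,6], I[4,4]^3, I[6,6].
μ_θ-semistable layers: μ^(1)=12; μ^(2)=8/3; μ^(3)=-2; μ^(4)=-11/2; μ^(5)=-9

((0, 0, 0, 3, 0, 0); (0, 0, 0, 1, 1, 1); (2, 0, 0, 0, 0, 1); (1, 1, 0, 0, 0, 0); (1, 1, 1, 0, 0, 0))


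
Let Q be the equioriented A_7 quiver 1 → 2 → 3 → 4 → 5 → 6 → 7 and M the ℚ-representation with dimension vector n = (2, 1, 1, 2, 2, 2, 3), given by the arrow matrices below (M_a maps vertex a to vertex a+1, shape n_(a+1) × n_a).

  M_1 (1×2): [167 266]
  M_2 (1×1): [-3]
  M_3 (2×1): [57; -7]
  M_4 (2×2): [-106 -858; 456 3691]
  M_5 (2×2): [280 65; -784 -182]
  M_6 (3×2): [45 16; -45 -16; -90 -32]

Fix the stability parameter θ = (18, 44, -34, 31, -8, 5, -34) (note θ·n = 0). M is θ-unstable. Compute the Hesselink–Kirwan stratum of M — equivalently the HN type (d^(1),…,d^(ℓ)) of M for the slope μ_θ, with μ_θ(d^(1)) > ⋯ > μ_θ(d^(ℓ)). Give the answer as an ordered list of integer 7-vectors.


Interval decomposition of M: I[1,1], I[1,7], I[4,5], I[6,6], I[7,7]^2.
HN type (ℓ=5): μ^(1)=18; μ^(2)=23/2; μ^(3)=5; μ^(4)=22/7; μ^(5)=-34

((1, 0, 0, 0, 0, 0, 0); (0, 0, 0, 1, 1, 0, 0); (0, 0, 0, 0, 0, 1, 0); (1, 1, 1, 1, 1, 1, 1); (0, 0, 0, 0, 0, 0, 2))
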